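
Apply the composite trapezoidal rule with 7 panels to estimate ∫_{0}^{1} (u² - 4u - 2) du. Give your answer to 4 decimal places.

h = (1 − 0)/7 = 0.142857.
Nodes u₀,…,u₇ = 0, 0.142857, 0.285714, 0.428571, 0.571429, 0.714286, 0.857143, 1.
f(u) = u² - 4u - 2: f₀=-2, f₁=-2.551020, f₂=-3.061224, f₃=-3.530612, f₄=-3.959184, f₅=-4.346939, f₆=-4.693878, f₇=-5.
(h/2)·[f₀ + 2f₁ + 2f₂ + 2f₃ + 2f₄ + 2f₅ + 2f₆ + f₇] = 0.071429·(-51.285714) = -3.6633.

-3.6633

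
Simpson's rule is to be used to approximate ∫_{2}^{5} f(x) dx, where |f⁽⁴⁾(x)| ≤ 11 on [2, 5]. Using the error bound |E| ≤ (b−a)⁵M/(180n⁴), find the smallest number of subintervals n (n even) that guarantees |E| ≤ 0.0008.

Need 2673/(180n⁴) ≤ 0.0008.
n⁴ ≥ 2673/(180·0.0008) = 18562.5 ⇒ n ≥ 11.6724, so the smallest even n is 12. (n must be even for Simpson's rule.)

12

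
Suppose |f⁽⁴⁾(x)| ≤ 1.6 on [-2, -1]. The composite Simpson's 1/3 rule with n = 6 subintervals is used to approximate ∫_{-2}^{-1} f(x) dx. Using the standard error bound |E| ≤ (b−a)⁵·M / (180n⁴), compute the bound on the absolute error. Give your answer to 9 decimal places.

|E| ≤ (1)⁵·1.6 / (180·6⁴) = 1.6/233280 = 0.000006859.

0.000006859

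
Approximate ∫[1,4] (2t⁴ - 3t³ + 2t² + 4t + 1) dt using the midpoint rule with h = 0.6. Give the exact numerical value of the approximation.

h = (4 − 1)/5 = 0.6.
Midpoints m₁,…,m₅ = 1.3, 1.9, 2.5, 3.1, 3.7.
f(m₁)=8.7012, f(m₂)=21.3072, f(m₃)=54.75, f(m₄)=127.9512, f(m₅)=266.0532.
h·[f(m₁) + f(m₂) + f(m₃) + f(m₄) + f(m₅)] = 0.6·(478.7628) = 287.25768.

287.25768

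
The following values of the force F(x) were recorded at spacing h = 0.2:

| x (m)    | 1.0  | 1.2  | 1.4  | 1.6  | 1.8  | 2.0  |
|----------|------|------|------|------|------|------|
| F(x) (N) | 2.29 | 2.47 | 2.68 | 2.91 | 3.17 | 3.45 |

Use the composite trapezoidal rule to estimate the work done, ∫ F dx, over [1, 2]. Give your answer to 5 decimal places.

2.82000

h = 0.2, n = 5.
(h/2)·[y₀ + 2y₁ + 2y₂ + 2y₃ + 2y₄ + y₅] = 0.1·(28.20) = 2.82000.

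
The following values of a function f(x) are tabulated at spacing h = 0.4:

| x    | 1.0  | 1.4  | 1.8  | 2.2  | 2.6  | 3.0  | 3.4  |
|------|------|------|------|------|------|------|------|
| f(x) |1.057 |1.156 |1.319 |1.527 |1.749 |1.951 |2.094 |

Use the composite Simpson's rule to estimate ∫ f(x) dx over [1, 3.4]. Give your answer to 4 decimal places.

h = 0.4, n = 6.
(h/3)·[y₀ + 4y₁ + 2y₂ + 4y₃ + 2y₄ + 4y₅ + y₆] = 0.133333·(27.823) = 3.7097.

3.7097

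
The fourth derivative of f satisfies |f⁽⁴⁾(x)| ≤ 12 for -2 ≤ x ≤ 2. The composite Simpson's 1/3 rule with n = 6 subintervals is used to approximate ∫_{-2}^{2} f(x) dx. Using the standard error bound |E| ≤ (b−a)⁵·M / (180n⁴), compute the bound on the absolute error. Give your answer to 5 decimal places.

|E| ≤ (4)⁵·12 / (180·6⁴) = 12288/233280 = 0.05267.

0.05267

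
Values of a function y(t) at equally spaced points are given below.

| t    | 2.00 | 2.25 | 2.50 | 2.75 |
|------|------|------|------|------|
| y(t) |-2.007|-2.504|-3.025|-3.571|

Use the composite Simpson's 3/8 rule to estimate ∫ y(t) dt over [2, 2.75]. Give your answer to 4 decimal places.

-2.0780

h = 0.25, n = 3.
(3h/8)·[y₀ + 3y₁ + 3y₂ + y₃] = 0.09375·(-22.165) = -2.0780.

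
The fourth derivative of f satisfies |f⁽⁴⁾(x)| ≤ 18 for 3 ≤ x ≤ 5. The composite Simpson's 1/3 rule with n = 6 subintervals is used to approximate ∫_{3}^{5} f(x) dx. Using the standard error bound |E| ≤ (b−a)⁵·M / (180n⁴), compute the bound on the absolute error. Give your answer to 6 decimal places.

0.002469

|E| ≤ (2)⁵·18 / (180·6⁴) = 576/233280 = 0.002469.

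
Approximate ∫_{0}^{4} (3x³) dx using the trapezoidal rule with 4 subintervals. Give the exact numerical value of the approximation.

204

h = (4 − 0)/4 = 1.
Nodes x₀,…,x₄ = 0, 1, 2, 3, 4.
f(x) = 3x³: f₀=0, f₁=3, f₂=24, f₃=81, f₄=192.
(h/2)·[f₀ + 2f₁ + 2f₂ + 2f₃ + f₄] = 0.5·(408) = 204.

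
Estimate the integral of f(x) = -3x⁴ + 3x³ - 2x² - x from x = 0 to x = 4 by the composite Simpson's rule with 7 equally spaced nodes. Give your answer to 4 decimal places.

-473.3827

h = (4 − 0)/6 = 0.666667.
Nodes x₀,…,x₆ = 0, 0.666667, 1.333333, 2, 2.666667, 3.333333, 4.
f(x) = -3x⁴ + 3x³ - 2x² - x: f₀=0, f₁=-1.259259, f₂=-7.259259, f₃=-34, f₄=-111.703704, f₅=-284.814815, f₆=-612.
(h/3)·[f₀ + 4f₁ + 2f₂ + 4f₃ + 2f₄ + 4f₅ + f₆] = 0.222222·(-2130.222222) = -473.3827.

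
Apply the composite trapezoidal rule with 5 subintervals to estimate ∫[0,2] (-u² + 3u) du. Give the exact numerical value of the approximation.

3.28

h = (2 − 0)/5 = 0.4.
Nodes u₀,…,u₅ = 0, 0.4, 0.8, 1.2, 1.6, 2.
f(u) = -u² + 3u: f₀=0, f₁=1.04, f₂=1.76, f₃=2.16, f₄=2.24, f₅=2.
(h/2)·[f₀ + 2f₁ + 2f₂ + 2f₃ + 2f₄ + f₅] = 0.2·(16.4) = 3.28.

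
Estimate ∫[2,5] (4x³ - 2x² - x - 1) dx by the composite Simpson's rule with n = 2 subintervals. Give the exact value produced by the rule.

h = (5 − 2)/2 = 1.5.
Nodes x₀,…,x₂ = 2, 3.5, 5.
f(x) = 4x³ - 2x² - x - 1: f₀=21, f₁=142.5, f₂=444.
(h/3)·[f₀ + 4f₁ + f₂] = 0.5·(1035) = 517.5.

517.5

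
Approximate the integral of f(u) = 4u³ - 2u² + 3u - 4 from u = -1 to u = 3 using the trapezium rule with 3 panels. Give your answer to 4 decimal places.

h = (3 − (-1))/3 = 1.333333.
Nodes u₀,…,u₃ = -1, 0.333333, 1.666667, 3.
f(u) = 4u³ - 2u² + 3u - 4: f₀=-13, f₁=-3.074074, f₂=13.962963, f₃=95.
(h/2)·[f₀ + 2f₁ + 2f₂ + f₃] = 0.666667·(103.777778) = 69.1852.

69.1852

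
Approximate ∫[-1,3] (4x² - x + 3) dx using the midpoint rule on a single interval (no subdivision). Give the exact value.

M = (b−a)·f(1) = 4·(6) = 24.

24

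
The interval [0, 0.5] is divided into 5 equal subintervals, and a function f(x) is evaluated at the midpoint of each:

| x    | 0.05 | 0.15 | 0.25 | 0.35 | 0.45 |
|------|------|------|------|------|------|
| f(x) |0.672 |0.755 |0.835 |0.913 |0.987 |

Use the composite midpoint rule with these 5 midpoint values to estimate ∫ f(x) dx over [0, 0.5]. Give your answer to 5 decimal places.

0.41620

h = 0.1, n = 5.
h·[y(m₁) + y(m₂) + y(m₃) + y(m₄) + y(m₅)] = 0.1·(4.162) = 0.41620.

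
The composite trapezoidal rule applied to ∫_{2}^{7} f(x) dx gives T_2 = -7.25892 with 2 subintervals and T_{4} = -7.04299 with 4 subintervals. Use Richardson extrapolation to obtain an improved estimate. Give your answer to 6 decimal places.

-6.971013

R = (4·T_{4} − T_2) / 3 = (4·(-7.04299) − (-7.25892))/3 = (-20.91304)/3 = -6.971013.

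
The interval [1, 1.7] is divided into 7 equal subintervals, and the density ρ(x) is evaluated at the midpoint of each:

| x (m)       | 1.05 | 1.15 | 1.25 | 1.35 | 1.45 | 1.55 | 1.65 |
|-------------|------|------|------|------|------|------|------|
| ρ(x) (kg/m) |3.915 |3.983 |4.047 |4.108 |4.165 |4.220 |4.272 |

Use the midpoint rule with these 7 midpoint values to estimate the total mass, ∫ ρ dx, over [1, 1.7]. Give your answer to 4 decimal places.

h = 0.1, n = 7.
h·[y(m₁) + y(m₂) + y(m₃) + y(m₄) + y(m₅) + y(m₆) + y(m₇)] = 0.1·(28.710) = 2.8710.

2.8710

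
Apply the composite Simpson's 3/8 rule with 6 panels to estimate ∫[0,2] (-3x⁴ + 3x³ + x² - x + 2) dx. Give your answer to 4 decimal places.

-2.5556

h = (2 − 0)/6 = 0.333333.
Nodes x₀,…,x₆ = 0, 0.333333, 0.666667, 1, 1.333333, 1.666667, 2.
f(x) = -3x⁴ + 3x³ + x² - x + 2: f₀=2, f₁=1.851852, f₂=2.074074, f₃=2, f₄=0.074074, f₅=-6.148148, f₆=-20.
(3h/8)·[f₀ + 3f₁ + 3f₂ + 2f₃ + 3f₄ + 3f₅ + f₆] = 0.125·(-20.444444) = -2.5556.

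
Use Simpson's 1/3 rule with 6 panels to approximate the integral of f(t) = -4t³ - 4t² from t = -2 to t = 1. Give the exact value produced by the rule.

h = (1 − (-2))/6 = 0.5.
Nodes t₀,…,t₆ = -2, -1.5, -1, -0.5, 0, 0.5, 1.
f(t) = -4t³ - 4t²: f₀=16, f₁=4.5, f₂=0, f₃=-0.5, f₄=0, f₅=-1.5, f₆=-8.
(h/3)·[f₀ + 4f₁ + 2f₂ + 4f₃ + 2f₄ + 4f₅ + f₆] = 0.166667·(18) = 3.

3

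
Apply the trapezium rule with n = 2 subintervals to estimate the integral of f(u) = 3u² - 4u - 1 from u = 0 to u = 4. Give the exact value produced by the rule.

h = (4 − 0)/2 = 2.
Nodes u₀,…,u₂ = 0, 2, 4.
f(u) = 3u² - 4u - 1: f₀=-1, f₁=3, f₂=31.
(h/2)·[f₀ + 2f₁ + f₂] = 1·(36) = 36.

36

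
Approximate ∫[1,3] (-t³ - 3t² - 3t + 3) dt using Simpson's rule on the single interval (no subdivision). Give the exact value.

S = (b−a)/6 · [f(1) + 4f(2) + f(3)] = 0.333333·[(-4) + 4·(-23) + (-60)] = -52.

-52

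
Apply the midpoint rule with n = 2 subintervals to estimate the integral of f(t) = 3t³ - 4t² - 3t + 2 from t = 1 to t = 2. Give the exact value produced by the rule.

h = (2 − 1)/2 = 0.5.
Midpoints m₁,…,m₂ = 1.25, 1.75.
f(m₁)=-2.140625, f(m₂)=0.578125.
h·[f(m₁) + f(m₂)] = 0.5·(-1.5625) = -0.78125.

-0.78125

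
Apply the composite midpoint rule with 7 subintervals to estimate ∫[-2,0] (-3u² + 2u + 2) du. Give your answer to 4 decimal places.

-7.9592

h = (0 − (-2))/7 = 0.285714.
Midpoints m₁,…,m₇ = -1.857143, -1.571429, -1.285714, -1, -0.714286, -0.428571, -0.142857.
f(m₁)=-12.061224, f(m₂)=-8.551020, f(m₃)=-5.530612, f(m₄)=-3, f(m₅)=-0.959184, f(m₆)=0.591837, f(m₇)=1.653061.
h·[f(m₁) + f(m₂) + f(m₃) + f(m₄) + f(m₅) + f(m₆) + f(m₇)] = 0.285714·(-27.857143) = -7.9592.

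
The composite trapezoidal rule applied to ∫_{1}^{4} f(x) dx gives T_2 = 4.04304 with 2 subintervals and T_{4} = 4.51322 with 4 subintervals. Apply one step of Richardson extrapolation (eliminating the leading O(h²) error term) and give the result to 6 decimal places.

R = (4·T_{4} − T_2) / 3 = (4·4.51322 − 4.04304)/3 = (14.00984)/3 = 4.669947.

4.669947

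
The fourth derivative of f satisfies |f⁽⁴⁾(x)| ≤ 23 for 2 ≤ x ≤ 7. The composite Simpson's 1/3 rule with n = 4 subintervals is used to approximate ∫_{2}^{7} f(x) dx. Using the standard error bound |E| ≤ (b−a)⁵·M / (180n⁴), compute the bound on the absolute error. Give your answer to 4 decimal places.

1.5598

|E| ≤ (5)⁵·23 / (180·4⁴) = 71875/46080 = 1.5598.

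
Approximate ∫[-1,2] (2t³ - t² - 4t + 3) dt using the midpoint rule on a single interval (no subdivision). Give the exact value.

M = (b−a)·f(0.5) = 3·(1) = 3.

3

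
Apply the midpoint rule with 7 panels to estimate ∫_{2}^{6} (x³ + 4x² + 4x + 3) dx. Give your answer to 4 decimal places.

671.5918

h = (6 − 2)/7 = 0.571429.
Midpoints m₁,…,m₇ = 2.285714, 2.857143, 3.428571, 4, 4.571429, 5.142857, 5.714286.
f(m₁)=44.982507, f(m₂)=70.405248, f(m₃)=104.037901, f(m₄)=147, f(m₅)=200.411079, f(m₆)=265.390671, f(m₇)=343.058309.
h·[f(m₁) + f(m₂) + f(m₃) + f(m₄) + f(m₅) + f(m₆) + f(m₇)] = 0.571429·(1175.285714) = 671.5918.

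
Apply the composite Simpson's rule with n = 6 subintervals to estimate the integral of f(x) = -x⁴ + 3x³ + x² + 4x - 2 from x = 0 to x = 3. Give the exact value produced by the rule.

33.125

h = (3 − 0)/6 = 0.5.
Nodes x₀,…,x₆ = 0, 0.5, 1, 1.5, 2, 2.5, 3.
f(x) = -x⁴ + 3x³ + x² + 4x - 2: f₀=-2, f₁=0.5625, f₂=5, f₃=11.3125, f₄=18, f₅=22.0625, f₆=19.
(h/3)·[f₀ + 4f₁ + 2f₂ + 4f₃ + 2f₄ + 4f₅ + f₆] = 0.166667·(198.75) = 33.125.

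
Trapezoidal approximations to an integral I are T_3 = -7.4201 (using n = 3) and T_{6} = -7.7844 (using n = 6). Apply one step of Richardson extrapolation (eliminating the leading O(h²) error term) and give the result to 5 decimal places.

R = (4·T_{6} − T_3) / 3 = (4·(-7.7844) − (-7.4201))/3 = (-23.7175)/3 = -7.90583.

-7.90583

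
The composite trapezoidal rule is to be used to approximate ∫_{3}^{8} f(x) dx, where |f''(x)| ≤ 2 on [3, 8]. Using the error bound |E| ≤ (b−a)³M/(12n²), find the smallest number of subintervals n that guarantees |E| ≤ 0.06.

19

Need 250/(12n²) ≤ 0.06.
n² ≥ 250/(12·0.06) = 347.222 ⇒ n ≥ 18.6339, so the smallest n is 19.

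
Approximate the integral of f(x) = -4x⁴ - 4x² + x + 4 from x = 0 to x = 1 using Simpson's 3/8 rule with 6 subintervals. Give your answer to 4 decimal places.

h = (1 − 0)/6 = 0.166667.
Nodes x₀,…,x₆ = 0, 0.166667, 0.333333, 0.5, 0.666667, 0.833333, 1.
f(x) = -4x⁴ - 4x² + x + 4: f₀=4, f₁=4.052469, f₂=3.839506, f₃=3.25, f₄=2.098765, f₅=0.126543, f₆=-3.
(3h/8)·[f₀ + 3f₁ + 3f₂ + 2f₃ + 3f₄ + 3f₅ + f₆] = 0.0625·(37.851852) = 2.3657.

2.3657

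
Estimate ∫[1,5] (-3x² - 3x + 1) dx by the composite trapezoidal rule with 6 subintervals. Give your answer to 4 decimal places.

-156.8889

h = (5 − 1)/6 = 0.666667.
Nodes x₀,…,x₆ = 1, 1.666667, 2.333333, 3, 3.666667, 4.333333, 5.
f(x) = -3x² - 3x + 1: f₀=-5, f₁=-12.333333, f₂=-22.333333, f₃=-35, f₄=-50.333333, f₅=-68.333333, f₆=-89.
(h/2)·[f₀ + 2f₁ + 2f₂ + 2f₃ + 2f₄ + 2f₅ + f₆] = 0.333333·(-470.666667) = -156.8889.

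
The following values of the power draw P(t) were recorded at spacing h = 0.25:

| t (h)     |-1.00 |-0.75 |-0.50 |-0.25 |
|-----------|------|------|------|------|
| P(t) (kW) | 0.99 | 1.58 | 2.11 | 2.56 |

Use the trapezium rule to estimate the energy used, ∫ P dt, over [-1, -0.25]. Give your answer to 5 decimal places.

1.36625

h = 0.25, n = 3.
(h/2)·[y₀ + 2y₁ + 2y₂ + y₃] = 0.125·(10.93) = 1.36625.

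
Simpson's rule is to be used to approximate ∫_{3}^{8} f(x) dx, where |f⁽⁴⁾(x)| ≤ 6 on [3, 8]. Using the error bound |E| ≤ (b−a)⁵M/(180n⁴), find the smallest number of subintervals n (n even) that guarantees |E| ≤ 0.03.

8

Need 18750/(180n⁴) ≤ 0.03.
n⁴ ≥ 18750/(180·0.03) = 3472.22 ⇒ n ≥ 7.6763, so the smallest even n is 8. (n must be even for Simpson's rule.)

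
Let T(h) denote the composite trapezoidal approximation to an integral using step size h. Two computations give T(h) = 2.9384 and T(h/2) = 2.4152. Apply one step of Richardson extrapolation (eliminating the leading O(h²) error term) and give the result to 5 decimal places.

2.24080

R = (4·T(h/2) − T(h)) / 3 = (4·2.4152 − 2.9384)/3 = (6.7224)/3 = 2.24080.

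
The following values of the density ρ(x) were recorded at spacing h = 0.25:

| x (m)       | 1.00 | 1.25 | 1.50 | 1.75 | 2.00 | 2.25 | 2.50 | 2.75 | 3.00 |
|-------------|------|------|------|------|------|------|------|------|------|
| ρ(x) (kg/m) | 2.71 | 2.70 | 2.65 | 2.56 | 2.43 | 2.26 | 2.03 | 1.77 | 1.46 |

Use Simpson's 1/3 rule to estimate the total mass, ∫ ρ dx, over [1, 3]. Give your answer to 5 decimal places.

h = 0.25, n = 8.
(h/3)·[y₀ + 4y₁ + 2y₂ + 4y₃ + 2y₄ + 4y₅ + 2y₆ + 4y₇ + y₈] = 0.083333·(55.55) = 4.62917.

4.62917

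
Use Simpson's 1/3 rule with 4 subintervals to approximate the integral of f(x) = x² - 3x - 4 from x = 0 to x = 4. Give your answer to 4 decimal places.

-18.6667

h = (4 − 0)/4 = 1.
Nodes x₀,…,x₄ = 0, 1, 2, 3, 4.
f(x) = x² - 3x - 4: f₀=-4, f₁=-6, f₂=-6, f₃=-4, f₄=0.
(h/3)·[f₀ + 4f₁ + 2f₂ + 4f₃ + f₄] = 0.333333·(-56) = -18.6667.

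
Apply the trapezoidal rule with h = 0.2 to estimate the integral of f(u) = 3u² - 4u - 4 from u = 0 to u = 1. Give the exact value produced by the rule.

-4.98

h = (1 − 0)/5 = 0.2.
Nodes u₀,…,u₅ = 0, 0.2, 0.4, 0.6, 0.8, 1.
f(u) = 3u² - 4u - 4: f₀=-4, f₁=-4.68, f₂=-5.12, f₃=-5.32, f₄=-5.28, f₅=-5.
(h/2)·[f₀ + 2f₁ + 2f₂ + 2f₃ + 2f₄ + f₅] = 0.1·(-49.8) = -4.98.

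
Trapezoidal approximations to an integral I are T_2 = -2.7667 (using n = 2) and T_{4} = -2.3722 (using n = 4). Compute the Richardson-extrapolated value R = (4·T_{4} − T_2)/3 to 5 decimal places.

-2.24070

R = (4·T_{4} − T_2) / 3 = (4·(-2.3722) − (-2.7667))/3 = (-6.7221)/3 = -2.24070.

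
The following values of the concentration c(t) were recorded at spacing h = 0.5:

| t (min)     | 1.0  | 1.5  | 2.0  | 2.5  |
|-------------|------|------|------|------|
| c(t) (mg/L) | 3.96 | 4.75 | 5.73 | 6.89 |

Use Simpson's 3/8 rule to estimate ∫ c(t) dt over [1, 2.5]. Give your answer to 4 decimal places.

h = 0.5, n = 3.
(3h/8)·[y₀ + 3y₁ + 3y₂ + y₃] = 0.1875·(42.29) = 7.9294.

7.9294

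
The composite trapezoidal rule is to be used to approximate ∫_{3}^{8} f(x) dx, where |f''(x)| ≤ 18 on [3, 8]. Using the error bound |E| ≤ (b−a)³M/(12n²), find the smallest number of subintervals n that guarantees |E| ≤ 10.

5

Need 2250/(12n²) ≤ 10.
n² ≥ 2250/(12·10) = 18.75 ⇒ n ≥ 4.3301, so the smallest n is 5.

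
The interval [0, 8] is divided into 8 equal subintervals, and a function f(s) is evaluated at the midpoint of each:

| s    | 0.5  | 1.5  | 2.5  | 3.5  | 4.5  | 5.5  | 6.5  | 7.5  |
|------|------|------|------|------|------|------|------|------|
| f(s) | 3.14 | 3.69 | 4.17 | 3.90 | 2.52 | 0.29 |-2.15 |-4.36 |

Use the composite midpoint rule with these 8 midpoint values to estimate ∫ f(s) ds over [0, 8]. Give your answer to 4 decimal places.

h = 1, n = 8.
h·[y(m₁) + y(m₂) + y(m₃) + y(m₄) + y(m₅) + y(m₆) + y(m₇) + y(m₈)] = 1·(11.20) = 11.2000.

11.2000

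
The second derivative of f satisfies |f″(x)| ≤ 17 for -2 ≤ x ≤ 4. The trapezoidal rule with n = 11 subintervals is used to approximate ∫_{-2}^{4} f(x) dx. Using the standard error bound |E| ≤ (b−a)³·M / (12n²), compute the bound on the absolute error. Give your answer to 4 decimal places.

|E| ≤ (6)³·17 / (12·11²) = 3672/1452 = 2.5289.

2.5289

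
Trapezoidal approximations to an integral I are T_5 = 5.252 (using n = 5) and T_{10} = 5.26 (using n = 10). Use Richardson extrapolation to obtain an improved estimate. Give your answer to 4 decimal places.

5.2627

R = (4·T_{10} − T_5) / 3 = (4·5.26 − 5.252)/3 = (15.788)/3 = 5.2627.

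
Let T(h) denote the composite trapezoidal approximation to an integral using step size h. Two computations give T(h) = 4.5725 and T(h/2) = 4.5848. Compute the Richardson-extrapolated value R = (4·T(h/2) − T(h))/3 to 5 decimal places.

4.58890

R = (4·T(h/2) − T(h)) / 3 = (4·4.5848 − 4.5725)/3 = (13.7667)/3 = 4.58890.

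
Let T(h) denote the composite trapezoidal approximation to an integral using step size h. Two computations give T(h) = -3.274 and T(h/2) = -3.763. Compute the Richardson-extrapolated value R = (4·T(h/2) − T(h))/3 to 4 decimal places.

R = (4·T(h/2) − T(h)) / 3 = (4·(-3.763) − (-3.274))/3 = (-11.778)/3 = -3.9260.

-3.9260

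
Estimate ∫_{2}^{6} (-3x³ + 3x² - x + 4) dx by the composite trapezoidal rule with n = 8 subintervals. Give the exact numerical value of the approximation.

-757.5

h = (6 − 2)/8 = 0.5.
Nodes x₀,…,x₈ = 2, 2.5, 3, 3.5, 4, 4.5, 5, 5.5, 6.
f(x) = -3x³ + 3x² - x + 4: f₀=-10, f₁=-26.625, f₂=-53, f₃=-91.375, f₄=-144, f₅=-213.125, f₆=-301, f₇=-409.875, f₈=-542.
(h/2)·[f₀ + 2f₁ + 2f₂ + 2f₃ + 2f₄ + 2f₅ + 2f₆ + 2f₇ + f₈] = 0.25·(-3030) = -757.5.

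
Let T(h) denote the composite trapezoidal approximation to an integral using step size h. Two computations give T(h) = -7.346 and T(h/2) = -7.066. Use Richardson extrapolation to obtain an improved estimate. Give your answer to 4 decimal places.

-6.9727

R = (4·T(h/2) − T(h)) / 3 = (4·(-7.066) − (-7.346))/3 = (-20.918)/3 = -6.9727.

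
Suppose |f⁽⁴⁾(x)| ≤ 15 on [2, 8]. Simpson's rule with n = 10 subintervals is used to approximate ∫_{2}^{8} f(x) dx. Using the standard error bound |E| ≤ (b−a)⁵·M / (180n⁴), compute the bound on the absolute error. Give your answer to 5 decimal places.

0.06480

|E| ≤ (6)⁵·15 / (180·10⁴) = 116640/1800000 = 0.06480.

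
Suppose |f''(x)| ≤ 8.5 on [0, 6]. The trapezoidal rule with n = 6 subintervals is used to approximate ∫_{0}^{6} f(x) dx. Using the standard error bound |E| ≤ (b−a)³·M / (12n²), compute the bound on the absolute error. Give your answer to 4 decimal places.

|E| ≤ (6)³·8.5 / (12·6²) = 1836/432 = 4.2500.

4.2500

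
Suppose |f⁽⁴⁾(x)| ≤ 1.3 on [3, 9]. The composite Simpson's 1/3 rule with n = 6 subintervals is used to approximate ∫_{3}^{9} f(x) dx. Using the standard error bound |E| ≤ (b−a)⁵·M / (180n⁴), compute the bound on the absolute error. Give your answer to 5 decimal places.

0.04333

|E| ≤ (6)⁵·1.3 / (180·6⁴) = 10108.8/233280 = 0.04333.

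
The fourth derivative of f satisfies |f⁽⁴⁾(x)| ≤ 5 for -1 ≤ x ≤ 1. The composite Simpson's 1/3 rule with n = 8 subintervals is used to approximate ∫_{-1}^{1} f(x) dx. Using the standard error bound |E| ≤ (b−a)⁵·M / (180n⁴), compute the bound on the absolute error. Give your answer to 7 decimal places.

0.0002170

|E| ≤ (2)⁵·5 / (180·8⁴) = 160/737280 = 0.0002170.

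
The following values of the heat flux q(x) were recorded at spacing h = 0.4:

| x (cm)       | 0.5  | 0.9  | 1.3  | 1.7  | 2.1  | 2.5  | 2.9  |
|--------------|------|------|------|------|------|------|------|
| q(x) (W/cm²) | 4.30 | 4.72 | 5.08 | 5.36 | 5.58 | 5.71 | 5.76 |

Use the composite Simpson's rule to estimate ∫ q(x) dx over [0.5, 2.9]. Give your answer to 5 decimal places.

h = 0.4, n = 6.
(h/3)·[y₀ + 4y₁ + 2y₂ + 4y₃ + 2y₄ + 4y₅ + y₆] = 0.133333·(94.54) = 12.60533.

12.60533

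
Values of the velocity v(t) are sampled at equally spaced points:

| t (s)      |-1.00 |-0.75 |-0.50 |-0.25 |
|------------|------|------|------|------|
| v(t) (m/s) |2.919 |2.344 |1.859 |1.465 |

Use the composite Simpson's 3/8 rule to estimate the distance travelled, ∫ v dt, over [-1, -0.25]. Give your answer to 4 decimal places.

1.5931

h = 0.25, n = 3.
(3h/8)·[y₀ + 3y₁ + 3y₂ + y₃] = 0.09375·(16.993) = 1.5931.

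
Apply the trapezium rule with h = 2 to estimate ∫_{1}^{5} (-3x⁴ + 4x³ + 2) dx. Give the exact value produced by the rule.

h = (5 − 1)/2 = 2.
Nodes x₀,…,x₂ = 1, 3, 5.
f(x) = -3x⁴ + 4x³ + 2: f₀=3, f₁=-133, f₂=-1373.
(h/2)·[f₀ + 2f₁ + f₂] = 1·(-1636) = -1636.

-1636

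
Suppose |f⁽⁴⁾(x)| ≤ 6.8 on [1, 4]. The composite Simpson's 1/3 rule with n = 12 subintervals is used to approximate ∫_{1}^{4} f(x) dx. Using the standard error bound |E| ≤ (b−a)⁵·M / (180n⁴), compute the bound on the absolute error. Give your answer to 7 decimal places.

|E| ≤ (3)⁵·6.8 / (180·12⁴) = 1652.4/3732480 = 0.0004427.

0.0004427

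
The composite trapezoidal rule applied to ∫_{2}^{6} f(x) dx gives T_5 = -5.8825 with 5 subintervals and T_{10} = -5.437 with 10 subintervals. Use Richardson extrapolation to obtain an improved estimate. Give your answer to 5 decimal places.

R = (4·T_{10} − T_5) / 3 = (4·(-5.437) − (-5.8825))/3 = (-15.8655)/3 = -5.28850.

-5.28850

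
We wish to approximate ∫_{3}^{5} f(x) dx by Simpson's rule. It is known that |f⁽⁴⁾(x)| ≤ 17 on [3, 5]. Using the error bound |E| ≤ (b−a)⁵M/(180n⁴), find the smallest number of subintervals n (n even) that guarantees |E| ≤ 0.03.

4

Need 544/(180n⁴) ≤ 0.03.
n⁴ ≥ 544/(180·0.03) = 100.741 ⇒ n ≥ 3.1681, so the smallest even n is 4. (n must be even for Simpson's rule.)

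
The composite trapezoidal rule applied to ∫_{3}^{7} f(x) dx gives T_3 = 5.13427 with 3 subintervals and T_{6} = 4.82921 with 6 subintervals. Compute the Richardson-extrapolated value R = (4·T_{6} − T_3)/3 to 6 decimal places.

R = (4·T_{6} − T_3) / 3 = (4·4.82921 − 5.13427)/3 = (14.18257)/3 = 4.727523.

4.727523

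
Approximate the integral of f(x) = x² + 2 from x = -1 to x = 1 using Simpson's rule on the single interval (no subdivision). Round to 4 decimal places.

S = (b−a)/6 · [f(-1) + 4f(0) + f(1)] = 0.333333·[3 + 4·2 + 3] = 4.6667.

4.6667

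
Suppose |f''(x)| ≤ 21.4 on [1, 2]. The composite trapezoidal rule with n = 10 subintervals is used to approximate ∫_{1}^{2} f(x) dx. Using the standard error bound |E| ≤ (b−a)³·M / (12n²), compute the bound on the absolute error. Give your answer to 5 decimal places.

|E| ≤ (1)³·21.4 / (12·10²) = 21.4/1200 = 0.01783.

0.01783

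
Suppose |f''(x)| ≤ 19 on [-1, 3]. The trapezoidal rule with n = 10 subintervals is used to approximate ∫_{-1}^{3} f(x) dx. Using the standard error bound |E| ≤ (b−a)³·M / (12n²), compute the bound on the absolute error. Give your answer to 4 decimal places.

1.0133

|E| ≤ (4)³·19 / (12·10²) = 1216/1200 = 1.0133.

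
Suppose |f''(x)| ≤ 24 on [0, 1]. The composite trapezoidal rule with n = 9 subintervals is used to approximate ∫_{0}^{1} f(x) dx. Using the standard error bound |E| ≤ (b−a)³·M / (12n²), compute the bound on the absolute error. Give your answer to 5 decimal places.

|E| ≤ (1)³·24 / (12·9²) = 24/972 = 0.02469.

0.02469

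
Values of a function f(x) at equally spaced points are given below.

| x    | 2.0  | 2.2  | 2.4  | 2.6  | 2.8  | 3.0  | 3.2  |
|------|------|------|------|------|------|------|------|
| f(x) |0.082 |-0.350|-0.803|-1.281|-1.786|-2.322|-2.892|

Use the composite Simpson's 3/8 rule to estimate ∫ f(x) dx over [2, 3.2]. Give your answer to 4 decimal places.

-1.5866

h = 0.2, n = 6.
(3h/8)·[y₀ + 3y₁ + 3y₂ + 2y₃ + 3y₄ + 3y₅ + y₆] = 0.075·(-21.155) = -1.5866.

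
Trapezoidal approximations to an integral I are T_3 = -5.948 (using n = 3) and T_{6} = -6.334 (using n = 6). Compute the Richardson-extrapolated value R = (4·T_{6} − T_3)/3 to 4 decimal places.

R = (4·T_{6} − T_3) / 3 = (4·(-6.334) − (-5.948))/3 = (-19.388)/3 = -6.4627.

-6.4627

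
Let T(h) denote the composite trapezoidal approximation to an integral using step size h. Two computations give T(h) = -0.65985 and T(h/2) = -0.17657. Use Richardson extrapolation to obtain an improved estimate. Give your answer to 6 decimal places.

R = (4·T(h/2) − T(h)) / 3 = (4·(-0.17657) − (-0.65985))/3 = (-0.04643)/3 = -0.015477.

-0.015477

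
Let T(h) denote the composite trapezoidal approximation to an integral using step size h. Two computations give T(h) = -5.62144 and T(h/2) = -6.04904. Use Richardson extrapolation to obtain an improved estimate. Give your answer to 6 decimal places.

-6.191573

R = (4·T(h/2) − T(h)) / 3 = (4·(-6.04904) − (-5.62144))/3 = (-18.57472)/3 = -6.191573.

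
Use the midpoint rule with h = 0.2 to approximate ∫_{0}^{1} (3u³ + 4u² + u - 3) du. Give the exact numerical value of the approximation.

-0.445

h = (1 − 0)/5 = 0.2.
Midpoints m₁,…,m₅ = 0.1, 0.3, 0.5, 0.7, 0.9.
f(m₁)=-2.857, f(m₂)=-2.259, f(m₃)=-1.125, f(m₄)=0.689, f(m₅)=3.327.
h·[f(m₁) + f(m₂) + f(m₃) + f(m₄) + f(m₅)] = 0.2·(-2.225) = -0.445.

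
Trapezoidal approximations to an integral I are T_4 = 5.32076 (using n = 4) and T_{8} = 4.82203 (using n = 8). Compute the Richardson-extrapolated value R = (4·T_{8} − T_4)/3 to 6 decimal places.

R = (4·T_{8} − T_4) / 3 = (4·4.82203 − 5.32076)/3 = (13.96736)/3 = 4.655787.

4.655787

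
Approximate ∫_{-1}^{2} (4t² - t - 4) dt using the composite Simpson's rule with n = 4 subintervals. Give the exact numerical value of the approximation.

-1.5

h = (2 − (-1))/4 = 0.75.
Nodes t₀,…,t₄ = -1, -0.25, 0.5, 1.25, 2.
f(t) = 4t² - t - 4: f₀=1, f₁=-3.5, f₂=-3.5, f₃=1, f₄=10.
(h/3)·[f₀ + 4f₁ + 2f₂ + 4f₃ + f₄] = 0.25·(-6) = -1.5.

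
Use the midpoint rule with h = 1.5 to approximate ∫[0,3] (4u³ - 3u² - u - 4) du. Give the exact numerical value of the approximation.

29.0625

h = (3 − 0)/2 = 1.5.
Midpoints m₁,…,m₂ = 0.75, 2.25.
f(m₁)=-4.75, f(m₂)=24.125.
h·[f(m₁) + f(m₂)] = 1.5·(19.375) = 29.0625.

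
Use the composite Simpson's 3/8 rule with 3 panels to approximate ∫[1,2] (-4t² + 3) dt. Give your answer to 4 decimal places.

h = (2 − 1)/3 = 0.333333.
Nodes t₀,…,t₃ = 1, 1.333333, 1.666667, 2.
f(t) = -4t² + 3: f₀=-1, f₁=-4.111111, f₂=-8.111111, f₃=-13.
(3h/8)·[f₀ + 3f₁ + 3f₂ + f₃] = 0.125·(-50.666667) = -6.3333.

-6.3333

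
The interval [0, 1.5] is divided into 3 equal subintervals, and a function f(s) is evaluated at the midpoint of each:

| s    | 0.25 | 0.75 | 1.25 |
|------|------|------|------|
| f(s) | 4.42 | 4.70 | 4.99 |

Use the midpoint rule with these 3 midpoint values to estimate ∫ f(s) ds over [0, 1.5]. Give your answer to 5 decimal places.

h = 0.5, n = 3.
h·[y(m₁) + y(m₂) + y(m₃)] = 0.5·(14.11) = 7.05500.

7.05500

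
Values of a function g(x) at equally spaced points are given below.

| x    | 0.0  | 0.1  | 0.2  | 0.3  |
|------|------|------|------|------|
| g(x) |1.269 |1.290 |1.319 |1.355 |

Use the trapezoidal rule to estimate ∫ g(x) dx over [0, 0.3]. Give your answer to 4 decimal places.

h = 0.1, n = 3.
(h/2)·[y₀ + 2y₁ + 2y₂ + y₃] = 0.05·(7.842) = 0.3921.

0.3921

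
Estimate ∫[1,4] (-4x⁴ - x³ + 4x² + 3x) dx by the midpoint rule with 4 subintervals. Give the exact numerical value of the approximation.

-751.6435546875

h = (4 − 1)/4 = 0.75.
Midpoints m₁,…,m₄ = 1.375, 2.125, 2.875, 3.625.
f(m₁)=-5.2099609375, f(m₂)=-66.7216796875, f(m₃)=-255.3583984375, f(m₄)=-674.9013671875.
h·[f(m₁) + f(m₂) + f(m₃) + f(m₄)] = 0.75·(-1002.19140625) = -751.6435546875.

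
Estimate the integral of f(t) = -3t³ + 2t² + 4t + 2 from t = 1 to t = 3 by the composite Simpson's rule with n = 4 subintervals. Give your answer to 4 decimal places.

-22.6667

h = (3 − 1)/4 = 0.5.
Nodes t₀,…,t₄ = 1, 1.5, 2, 2.5, 3.
f(t) = -3t³ + 2t² + 4t + 2: f₀=5, f₁=2.375, f₂=-6, f₃=-22.375, f₄=-49.
(h/3)·[f₀ + 4f₁ + 2f₂ + 4f₃ + f₄] = 0.166667·(-136) = -22.6667.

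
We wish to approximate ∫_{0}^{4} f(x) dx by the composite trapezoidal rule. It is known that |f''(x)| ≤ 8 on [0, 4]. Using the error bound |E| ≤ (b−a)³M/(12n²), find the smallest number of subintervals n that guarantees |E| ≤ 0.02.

Need 512/(12n²) ≤ 0.02.
n² ≥ 512/(12·0.02) = 2133.33 ⇒ n ≥ 46.1880, so the smallest n is 47.

47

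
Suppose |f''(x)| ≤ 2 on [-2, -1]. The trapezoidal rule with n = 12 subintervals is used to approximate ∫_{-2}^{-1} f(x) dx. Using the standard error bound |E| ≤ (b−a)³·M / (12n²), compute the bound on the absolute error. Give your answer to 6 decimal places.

0.001157

|E| ≤ (1)³·2 / (12·12²) = 2/1728 = 0.001157.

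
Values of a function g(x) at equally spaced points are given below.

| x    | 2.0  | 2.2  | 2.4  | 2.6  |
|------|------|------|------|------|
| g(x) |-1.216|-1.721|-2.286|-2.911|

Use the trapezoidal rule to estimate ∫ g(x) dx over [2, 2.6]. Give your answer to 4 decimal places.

h = 0.2, n = 3.
(h/2)·[y₀ + 2y₁ + 2y₂ + y₃] = 0.1·(-12.141) = -1.2141.

-1.2141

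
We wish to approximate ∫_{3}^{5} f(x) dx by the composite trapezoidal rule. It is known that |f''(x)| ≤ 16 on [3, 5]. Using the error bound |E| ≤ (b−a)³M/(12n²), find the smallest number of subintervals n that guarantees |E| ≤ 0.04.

17

Need 128/(12n²) ≤ 0.04.
n² ≥ 128/(12·0.04) = 266.667 ⇒ n ≥ 16.3299, so the smallest n is 17.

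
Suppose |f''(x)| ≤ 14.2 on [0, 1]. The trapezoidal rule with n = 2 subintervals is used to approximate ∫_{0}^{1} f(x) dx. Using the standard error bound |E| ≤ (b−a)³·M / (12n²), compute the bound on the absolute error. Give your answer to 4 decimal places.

|E| ≤ (1)³·14.2 / (12·2²) = 14.2/48 = 0.2958.

0.2958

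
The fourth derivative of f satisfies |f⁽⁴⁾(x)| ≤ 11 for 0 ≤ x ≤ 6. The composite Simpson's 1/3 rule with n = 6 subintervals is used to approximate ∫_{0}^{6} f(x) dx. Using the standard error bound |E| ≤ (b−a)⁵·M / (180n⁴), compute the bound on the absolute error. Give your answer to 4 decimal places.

|E| ≤ (6)⁵·11 / (180·6⁴) = 85536/233280 = 0.3667.

0.3667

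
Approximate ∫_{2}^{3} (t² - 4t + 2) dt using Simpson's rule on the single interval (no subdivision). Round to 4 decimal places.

S = (b−a)/6 · [f(2) + 4f(2.5) + f(3)] = 0.166667·[(-2) + 4·(-1.75) + (-1)] = -1.6667.

-1.6667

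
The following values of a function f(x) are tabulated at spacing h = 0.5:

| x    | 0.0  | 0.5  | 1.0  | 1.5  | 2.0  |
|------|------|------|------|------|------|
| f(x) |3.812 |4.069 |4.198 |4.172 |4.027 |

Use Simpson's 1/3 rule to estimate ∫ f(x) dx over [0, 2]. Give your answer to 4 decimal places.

8.1998

h = 0.5, n = 4.
(h/3)·[y₀ + 4y₁ + 2y₂ + 4y₃ + y₄] = 0.166667·(49.199) = 8.1998.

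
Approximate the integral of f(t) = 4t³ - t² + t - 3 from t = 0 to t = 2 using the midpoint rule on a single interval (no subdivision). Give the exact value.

M = (b−a)·f(1) = 2·(1) = 2.

2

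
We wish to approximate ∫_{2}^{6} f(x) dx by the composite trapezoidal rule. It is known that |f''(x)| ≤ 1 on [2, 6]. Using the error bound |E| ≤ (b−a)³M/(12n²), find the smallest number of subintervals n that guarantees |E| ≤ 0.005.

33

Need 64/(12n²) ≤ 0.005.
n² ≥ 64/(12·0.005) = 1066.67 ⇒ n ≥ 32.6599, so the smallest n is 33.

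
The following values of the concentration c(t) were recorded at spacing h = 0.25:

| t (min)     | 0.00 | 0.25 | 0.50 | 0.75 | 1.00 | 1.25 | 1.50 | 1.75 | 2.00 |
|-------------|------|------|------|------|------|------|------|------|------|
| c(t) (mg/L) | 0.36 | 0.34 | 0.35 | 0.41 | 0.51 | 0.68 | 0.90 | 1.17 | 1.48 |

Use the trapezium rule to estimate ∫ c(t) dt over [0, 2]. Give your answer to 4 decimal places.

1.3200

h = 0.25, n = 8.
(h/2)·[y₀ + 2y₁ + 2y₂ + 2y₃ + 2y₄ + 2y₅ + 2y₆ + 2y₇ + y₈] = 0.125·(10.56) = 1.3200.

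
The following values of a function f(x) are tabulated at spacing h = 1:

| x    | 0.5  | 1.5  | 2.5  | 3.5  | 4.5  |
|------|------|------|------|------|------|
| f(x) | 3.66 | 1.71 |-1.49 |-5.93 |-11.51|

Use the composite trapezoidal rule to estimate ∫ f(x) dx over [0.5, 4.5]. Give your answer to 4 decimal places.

h = 1, n = 4.
(h/2)·[y₀ + 2y₁ + 2y₂ + 2y₃ + y₄] = 0.5·(-19.27) = -9.6350.

-9.6350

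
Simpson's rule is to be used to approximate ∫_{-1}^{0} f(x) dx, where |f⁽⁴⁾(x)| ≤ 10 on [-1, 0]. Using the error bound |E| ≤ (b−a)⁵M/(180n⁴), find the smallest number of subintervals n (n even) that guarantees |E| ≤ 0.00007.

Need 10/(180n⁴) ≤ 0.00007.
n⁴ ≥ 10/(180·0.00007) = 793.651 ⇒ n ≥ 5.3077, so the smallest even n is 6. (n must be even for Simpson's rule.)

6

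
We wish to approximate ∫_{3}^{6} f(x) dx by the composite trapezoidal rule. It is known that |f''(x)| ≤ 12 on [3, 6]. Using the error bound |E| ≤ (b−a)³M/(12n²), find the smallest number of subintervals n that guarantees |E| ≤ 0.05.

Need 324/(12n²) ≤ 0.05.
n² ≥ 324/(12·0.05) = 540 ⇒ n ≥ 23.2379, so the smallest n is 24.

24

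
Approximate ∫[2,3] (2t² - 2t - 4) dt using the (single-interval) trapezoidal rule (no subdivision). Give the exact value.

T = (b−a)/2 · [f(2) + f(3)] = 0.5·[0 + 8] = 4.

4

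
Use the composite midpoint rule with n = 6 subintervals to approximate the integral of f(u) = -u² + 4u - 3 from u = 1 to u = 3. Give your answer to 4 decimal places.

1.3519

h = (3 − 1)/6 = 0.333333.
Midpoints m₁,…,m₆ = 1.166667, 1.5, 1.833333, 2.166667, 2.5, 2.833333.
f(m₁)=0.305556, f(m₂)=0.75, f(m₃)=0.972222, f(m₄)=0.972222, f(m₅)=0.75, f(m₆)=0.305556.
h·[f(m₁) + f(m₂) + f(m₃) + f(m₄) + f(m₅) + f(m₆)] = 0.333333·(4.055556) = 1.3519.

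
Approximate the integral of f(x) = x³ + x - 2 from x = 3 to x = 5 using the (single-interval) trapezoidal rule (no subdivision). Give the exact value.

156

T = (b−a)/2 · [f(3) + f(5)] = 1·[28 + 128] = 156.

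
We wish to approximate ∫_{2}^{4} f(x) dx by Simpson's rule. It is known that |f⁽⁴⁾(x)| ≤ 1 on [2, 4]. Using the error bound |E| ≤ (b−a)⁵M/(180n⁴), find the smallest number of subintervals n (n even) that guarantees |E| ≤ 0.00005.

Need 32/(180n⁴) ≤ 0.00005.
n⁴ ≥ 32/(180·0.00005) = 3555.56 ⇒ n ≥ 7.7219, so the smallest even n is 8. (n must be even for Simpson's rule.)

8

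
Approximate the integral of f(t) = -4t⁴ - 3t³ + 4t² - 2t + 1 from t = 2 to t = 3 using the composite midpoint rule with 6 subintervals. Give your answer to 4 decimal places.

-195.8221

h = (3 − 2)/6 = 0.166667.
Midpoints m₁,…,m₆ = 2.083333, 2.25, 2.416667, 2.583333, 2.75, 2.916667.
f(m₁)=-88.284336, f(m₂)=-119.9375, f(m₃)=-159.249614, f(m₄)=-207.341049, f(m₅)=-265.40625, f(m₆)=-334.713735.
h·[f(m₁) + f(m₂) + f(m₃) + f(m₄) + f(m₅) + f(m₆)] = 0.166667·(-1174.932485) = -195.8221.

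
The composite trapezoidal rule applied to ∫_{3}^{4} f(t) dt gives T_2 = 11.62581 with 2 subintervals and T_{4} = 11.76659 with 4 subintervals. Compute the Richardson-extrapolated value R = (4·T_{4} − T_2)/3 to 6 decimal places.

R = (4·T_{4} − T_2) / 3 = (4·11.76659 − 11.62581)/3 = (35.44055)/3 = 11.813517.

11.813517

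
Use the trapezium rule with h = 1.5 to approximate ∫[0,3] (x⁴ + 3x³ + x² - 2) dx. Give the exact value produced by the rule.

h = (3 − 0)/2 = 1.5.
Nodes x₀,…,x₂ = 0, 1.5, 3.
f(x) = x⁴ + 3x³ + x² - 2: f₀=-2, f₁=15.4375, f₂=169.
(h/2)·[f₀ + 2f₁ + f₂] = 0.75·(197.875) = 148.40625.

148.40625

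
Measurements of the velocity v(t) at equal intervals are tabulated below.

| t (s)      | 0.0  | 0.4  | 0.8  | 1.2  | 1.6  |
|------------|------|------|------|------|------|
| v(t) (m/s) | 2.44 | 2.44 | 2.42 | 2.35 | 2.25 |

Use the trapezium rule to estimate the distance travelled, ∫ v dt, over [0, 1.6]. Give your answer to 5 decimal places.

h = 0.4, n = 4.
(h/2)·[y₀ + 2y₁ + 2y₂ + 2y₃ + y₄] = 0.2·(19.11) = 3.82200.

3.82200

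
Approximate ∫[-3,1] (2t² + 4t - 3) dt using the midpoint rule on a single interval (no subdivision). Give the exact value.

-20

M = (b−a)·f(-1) = 4·(-5) = -20.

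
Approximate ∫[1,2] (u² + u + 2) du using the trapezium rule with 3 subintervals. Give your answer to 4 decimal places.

h = (2 − 1)/3 = 0.333333.
Nodes u₀,…,u₃ = 1, 1.333333, 1.666667, 2.
f(u) = u² + u + 2: f₀=4, f₁=5.111111, f₂=6.444444, f₃=8.
(h/2)·[f₀ + 2f₁ + 2f₂ + f₃] = 0.166667·(35.111111) = 5.8519.

5.8519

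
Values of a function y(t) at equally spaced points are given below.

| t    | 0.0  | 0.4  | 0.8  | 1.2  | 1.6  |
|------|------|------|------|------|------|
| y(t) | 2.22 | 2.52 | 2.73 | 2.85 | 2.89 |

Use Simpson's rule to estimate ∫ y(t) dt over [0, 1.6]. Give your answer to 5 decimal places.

h = 0.4, n = 4.
(h/3)·[y₀ + 4y₁ + 2y₂ + 4y₃ + y₄] = 0.133333·(32.05) = 4.27333.

4.27333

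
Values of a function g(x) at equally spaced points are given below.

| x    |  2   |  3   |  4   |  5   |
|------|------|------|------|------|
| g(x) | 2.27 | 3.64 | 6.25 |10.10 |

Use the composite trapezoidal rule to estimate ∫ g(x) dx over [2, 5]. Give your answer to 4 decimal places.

16.0750

h = 1, n = 3.
(h/2)·[y₀ + 2y₁ + 2y₂ + y₃] = 0.5·(32.15) = 16.0750.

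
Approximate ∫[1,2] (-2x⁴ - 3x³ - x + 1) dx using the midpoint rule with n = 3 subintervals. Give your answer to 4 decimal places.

-23.7665

h = (2 − 1)/3 = 0.333333.
Midpoints m₁,…,m₃ = 1.166667, 1.5, 1.833333.
f(m₁)=-8.635802, f(m₂)=-20.75, f(m₃)=-41.913580.
h·[f(m₁) + f(m₂) + f(m₃)] = 0.333333·(-71.299383) = -23.7665.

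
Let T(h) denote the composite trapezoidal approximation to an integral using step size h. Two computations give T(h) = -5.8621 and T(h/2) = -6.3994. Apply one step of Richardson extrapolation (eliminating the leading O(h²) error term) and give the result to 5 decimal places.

R = (4·T(h/2) − T(h)) / 3 = (4·(-6.3994) − (-5.8621))/3 = (-19.7355)/3 = -6.57850.

-6.57850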